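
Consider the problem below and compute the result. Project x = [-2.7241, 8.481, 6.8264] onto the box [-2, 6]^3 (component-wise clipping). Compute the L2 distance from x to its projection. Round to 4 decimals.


Project each component onto [-2, 6].
clip(-2.7241) = -2.0, clip(8.481) = 6.0, clip(6.8264) = 6.0
Projection = [-2.0, 6.0, 6.0]
Squared diffs: [0.5243, 6.1554, 0.6829]
Distance = sqrt(7.3626) = 2.7134


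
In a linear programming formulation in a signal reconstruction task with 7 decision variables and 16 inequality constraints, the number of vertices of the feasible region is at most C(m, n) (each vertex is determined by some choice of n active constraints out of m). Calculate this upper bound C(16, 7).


Each vertex corresponds to some choice of n active constraints out of m, so the number of vertices is at most C(m, n) = m! / (n!(m-n)!).
m = 16, n = 7
Numerator: 16 * 15 * 14 * 13 * 12 * 11 * 10
Denominator: 7! = 5040
C(16, 7) = 11440


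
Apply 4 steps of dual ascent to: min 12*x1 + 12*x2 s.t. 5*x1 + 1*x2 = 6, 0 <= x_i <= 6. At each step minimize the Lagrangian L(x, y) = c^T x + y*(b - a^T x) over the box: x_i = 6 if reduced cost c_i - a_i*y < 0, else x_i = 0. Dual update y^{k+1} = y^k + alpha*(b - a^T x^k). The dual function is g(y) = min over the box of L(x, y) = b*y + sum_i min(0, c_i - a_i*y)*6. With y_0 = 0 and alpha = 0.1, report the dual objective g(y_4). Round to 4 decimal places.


Dual ascent for LP: min 12*x1 + 12*x2, 5*x1 + 1*x2 = 6, 0 <= x_i <= 6
Step 1: y^k = 0.0, reduced costs: (12.0, 12.0)
  x^k = (0.0, 0.0), subgradient = b - a^T x = 6.0
  y^{k+1} = 0.0 + 0.1*6.0 = 0.6
Step 2: y^k = 0.6, reduced costs: (9.0, 11.4)
  x^k = (0.0, 0.0), subgradient = b - a^T x = 6.0
  y^{k+1} = 0.6 + 0.1*6.0 = 1.2
Step 3: y^k = 1.2, reduced costs: (6.0, 10.8)
  x^k = (0.0, 0.0), subgradient = b - a^T x = 6.0
  y^{k+1} = 1.2 + 0.1*6.0 = 1.8
Step 4: y^k = 1.8, reduced costs: (3.0, 10.2)
  x^k = (0.0, 0.0), subgradient = b - a^T x = 6.0
  y^{k+1} = 1.8 + 0.1*6.0 = 2.4
Dual objective at y_4 = 2.4: reduced costs (0.0, 9.6), box minimizer x = (0.0, 0.0)
g(y_4) = b*y + (c1 - a1*y)*x1 + (c2 - a2*y)*x2 = 6*2.4 + 0.0*0.0 + 9.6*0.0 = 14.4 + 0.0 + 0.0 = 14.4


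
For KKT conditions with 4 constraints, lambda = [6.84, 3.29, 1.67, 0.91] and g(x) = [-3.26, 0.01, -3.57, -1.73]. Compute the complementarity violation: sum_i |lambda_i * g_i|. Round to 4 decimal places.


KKT complementary slackness check:
lambda_1 * g_1 = 6.84 * -3.26 = -22.2984
lambda_2 * g_2 = 3.29 * 0.01 = 0.0329
lambda_3 * g_3 = 1.67 * -3.57 = -5.9619
lambda_4 * g_4 = 0.91 * -1.73 = -1.5743
Total violation = 22.2984 + 0.0329 + 5.9619 + 1.5743 = 29.8675


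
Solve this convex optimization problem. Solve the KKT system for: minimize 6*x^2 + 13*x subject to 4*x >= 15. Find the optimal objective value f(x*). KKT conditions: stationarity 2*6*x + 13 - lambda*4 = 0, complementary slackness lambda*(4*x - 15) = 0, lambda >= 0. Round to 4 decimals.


Step 1: Try lambda = 0 (constraint inactive).
x_unc = -13/(2*6) = -1.0833
Check: 4*-1.0833 = -4.3332 < 15 -- violated!
Step 2: Constraint must be active: 4*x = 15
x* = 15/4 = 3.75
lambda = (2*6*3.75 + 13)/4 = 14.5
Step 3: Compute optimal value.
f(x*) = 6*3.75^2 + 13*3.75 = 133.125


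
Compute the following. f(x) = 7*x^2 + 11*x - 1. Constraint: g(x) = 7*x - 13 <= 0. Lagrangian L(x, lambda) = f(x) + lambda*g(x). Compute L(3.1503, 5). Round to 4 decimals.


Step 1: Evaluate f(x).
f(3.1503) = 7*3.1503^2 + 11*3.1503 - 1 = 103.124
Step 2: Evaluate g(x).
g(3.1503) = 7*3.1503 - 13 = 9.0521
Step 3: Compute Lagrangian.
L = 103.124 + 5*9.0521 = 148.3845


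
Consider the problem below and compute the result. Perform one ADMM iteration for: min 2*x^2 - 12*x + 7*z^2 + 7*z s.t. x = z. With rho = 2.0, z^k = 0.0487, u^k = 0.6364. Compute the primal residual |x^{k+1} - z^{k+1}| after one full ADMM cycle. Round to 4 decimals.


ADMM iteration with rho = 2.0, z^k = 0.0487, u^k = 0.6364
Step 1: x-update.
Minimize 2*x^2 - 12*x + (2.0/2)*(x - 0.0487 + 0.6364)^2
FOC: (2*2 + 2.0)*x = 12 + 2.0*(0.0487 - 0.6364)
x^{k+1} = 1.8041
Step 2: z-update.
Minimize 7*z^2 + 7*z + (2.0/2)*(1.8041 - z + 0.6364)^2
FOC: (2*7 + 2.0)*z = -7 + 2.0*(1.8041 + 0.6364)
z^{k+1} = -0.1324
Step 3: u-update.
u^{k+1} = 0.6364 + 1.8041 + 0.1324 = 2.5729
Step 4: Primal residual = |1.8041 + 0.1324| = 1.9365


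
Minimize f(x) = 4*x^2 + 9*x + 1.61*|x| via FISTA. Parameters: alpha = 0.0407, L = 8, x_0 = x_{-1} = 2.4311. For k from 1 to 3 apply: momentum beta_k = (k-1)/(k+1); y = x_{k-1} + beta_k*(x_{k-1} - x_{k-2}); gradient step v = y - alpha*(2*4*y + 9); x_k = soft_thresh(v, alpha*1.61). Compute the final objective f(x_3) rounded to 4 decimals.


FISTA on f(x) = 4*x^2 + 9*x + 1.61*|x|
L = 8, alpha = 0.0407
Iteration 1: beta = 0.0, y = 2.4311 + 0.0*(2.4311 - 2.4311) = 2.4311
  grad(y) = 28.4488, v = y - alpha*grad = 1.2732
  prox(v) = soft_thresh(1.2732, 0.0655) = 1.2077
Iteration 2: beta = 0.3333, y = 1.2077 + 0.3333*(1.2077 - 2.4311) = 0.7999
  grad(y) = 15.3993, v = y - alpha*grad = 0.1732
  prox(v) = soft_thresh(0.1732, 0.0655) = 0.1076
Iteration 3: beta = 0.5, y = 0.1076 + 0.5*(0.1076 - 1.2077) = -0.4424
  grad(y) = 5.4608, v = y - alpha*grad = -0.6647
  prox(v) = soft_thresh(-0.6647, 0.0655) = -0.5991
f(x_3) = 4*(-0.5991)^2 + 9*(-0.5991) + 1.61*|-0.5991| = -2.9917


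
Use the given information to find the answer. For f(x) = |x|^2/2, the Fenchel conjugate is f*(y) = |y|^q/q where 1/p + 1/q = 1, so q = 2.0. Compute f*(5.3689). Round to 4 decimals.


The conjugate exponent q satisfies 1/p + 1/q = 1.
p = 2, so q = 2/(2 - 1) = 2.0
|y|^q = 5.3689^2.0 = 28.8251
f*(5.3689) = 28.8251 / 2.0 = 14.4125


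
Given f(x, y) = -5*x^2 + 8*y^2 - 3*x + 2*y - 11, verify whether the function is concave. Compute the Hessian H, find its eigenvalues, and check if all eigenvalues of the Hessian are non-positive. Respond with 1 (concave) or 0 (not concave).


The Hessian of f(x,y) = -5*x^2 + 8*y^2 - 3*x + 2*y - 11 is:
H = [[-10, 0], [0, 16]]
Trace = -10 + 16 = 6
Determinant = -10*16 - (0)^2 = -160
Discriminant = (6)^2 - 4*-160 = 676.0
Eigenvalues: lambda_1 = -10.0, lambda_2 = 16.0
The function is not concave.

0


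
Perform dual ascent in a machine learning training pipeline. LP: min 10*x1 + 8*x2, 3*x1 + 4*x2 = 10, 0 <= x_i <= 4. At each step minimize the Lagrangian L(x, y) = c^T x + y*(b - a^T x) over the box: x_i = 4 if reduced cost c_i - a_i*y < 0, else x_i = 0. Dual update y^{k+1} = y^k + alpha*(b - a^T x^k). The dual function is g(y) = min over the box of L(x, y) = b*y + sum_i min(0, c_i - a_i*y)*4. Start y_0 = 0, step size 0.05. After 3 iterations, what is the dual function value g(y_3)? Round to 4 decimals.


Dual ascent for LP: min 10*x1 + 8*x2, 3*x1 + 4*x2 = 10, 0 <= x_i <= 4
Step 1: y^k = 0.0, reduced costs: (10.0, 8.0)
  x^k = (0.0, 0.0), subgradient = b - a^T x = 10.0
  y^{k+1} = 0.0 + 0.05*10.0 = 0.5
Step 2: y^k = 0.5, reduced costs: (8.5, 6.0)
  x^k = (0.0, 0.0), subgradient = b - a^T x = 10.0
  y^{k+1} = 0.5 + 0.05*10.0 = 1.0
Step 3: y^k = 1.0, reduced costs: (7.0, 4.0)
  x^k = (0.0, 0.0), subgradient = b - a^T x = 10.0
  y^{k+1} = 1.0 + 0.05*10.0 = 1.5
Dual objective at y_3 = 1.5: reduced costs (5.5, 2.0), box minimizer x = (0.0, 0.0)
g(y_3) = b*y + (c1 - a1*y)*x1 + (c2 - a2*y)*x2 = 10*1.5 + 5.5*0.0 + 2.0*0.0 = 15.0 + 0.0 + 0.0 = 15.0


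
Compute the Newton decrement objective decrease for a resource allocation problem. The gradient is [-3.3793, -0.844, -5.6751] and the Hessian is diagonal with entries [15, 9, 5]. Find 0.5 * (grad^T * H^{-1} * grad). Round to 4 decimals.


Step 1: H is diagonal, so H^(-1) * g = [-0.2253, -0.0938, -1.135].
Step 2: g^T H^(-1) g = sum_i g_i^2 / H_ii
  = (-3.3793)^2/15 + (-0.844)^2/9 + (-5.6751)^2/5
  = 0.7613 + 0.0791 + 6.4414 = 7.2818
Step 3: Objective decrease = 0.5 * g^T H^(-1) g = 3.6409


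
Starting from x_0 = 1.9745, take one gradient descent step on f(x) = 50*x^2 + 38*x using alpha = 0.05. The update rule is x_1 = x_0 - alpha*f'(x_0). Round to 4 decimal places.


We compute the gradient at x_0 and apply the update.
f'(x) = 100*x + 38
f'(1.9745) = 100*1.9745 + 38 = 235.45
x_1 = 1.9745 - 0.05*235.45 = -9.798


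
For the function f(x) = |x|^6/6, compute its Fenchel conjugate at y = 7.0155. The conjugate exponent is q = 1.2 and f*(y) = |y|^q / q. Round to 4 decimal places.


The conjugate exponent q satisfies 1/p + 1/q = 1.
p = 6, so q = 6/(6 - 1) = 1.2
|y|^q = 7.0155^1.2 = 10.3579
f*(7.0155) = 10.3579 / 1.2 = 8.6316


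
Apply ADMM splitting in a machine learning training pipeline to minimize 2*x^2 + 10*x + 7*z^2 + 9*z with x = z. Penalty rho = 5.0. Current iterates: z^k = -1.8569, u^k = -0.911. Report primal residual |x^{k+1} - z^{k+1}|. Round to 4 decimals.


ADMM iteration with rho = 5.0, z^k = -1.8569, u^k = -0.911
Step 1: x-update.
Minimize 2*x^2 + 10*x + (5.0/2)*(x + 1.8569 - 0.911)^2
FOC: (2*2 + 5.0)*x = -10 + 5.0*(-1.8569 + 0.911)
x^{k+1} = -1.6366
Step 2: z-update.
Minimize 7*z^2 + 9*z + (5.0/2)*(-1.6366 - z - 0.911)^2
FOC: (2*7 + 5.0)*z = -9 + 5.0*(-1.6366 - 0.911)
z^{k+1} = -1.1441
Step 3: u-update.
u^{k+1} = -0.911 - 1.6366 + 1.1441 = -1.4035
Step 4: Primal residual = |-1.6366 + 1.1441| = 0.4925


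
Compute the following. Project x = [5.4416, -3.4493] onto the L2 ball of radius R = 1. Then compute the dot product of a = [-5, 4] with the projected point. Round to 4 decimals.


Step 1: Compute ||x|| (intermediates to 6 decimals).
||x|| = sqrt(5.4416^2 + (-3.4493)^2) = 6.442723
Step 2: Project.
Since ||x|| > R, scale = R/||x|| = 1/6.442723 = 0.155214, proj(x) = scale * x
proj(x) = [0.844613, -0.53538]
Step 3: Dot product.
a^T * proj(x) = -5*0.844613 + 4*(-0.53538) = -6.3646


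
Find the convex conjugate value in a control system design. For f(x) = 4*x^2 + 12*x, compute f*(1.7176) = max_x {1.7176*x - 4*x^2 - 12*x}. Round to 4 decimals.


f*(y) = sup_x {y*x - a*x^2 - b*x} = sup_x {(y-b)*x - a*x^2}
FOC: (y - b) - 2a*x = 0 => x* = (y - b)/(2a)
x* = (1.7176 - 12)/(2*4) = -1.2853
f*(1.7176) = (y-b)^2/(4a) = (1.7176 - 12)^2/(4*4)
= 105.7277/16 = 6.608


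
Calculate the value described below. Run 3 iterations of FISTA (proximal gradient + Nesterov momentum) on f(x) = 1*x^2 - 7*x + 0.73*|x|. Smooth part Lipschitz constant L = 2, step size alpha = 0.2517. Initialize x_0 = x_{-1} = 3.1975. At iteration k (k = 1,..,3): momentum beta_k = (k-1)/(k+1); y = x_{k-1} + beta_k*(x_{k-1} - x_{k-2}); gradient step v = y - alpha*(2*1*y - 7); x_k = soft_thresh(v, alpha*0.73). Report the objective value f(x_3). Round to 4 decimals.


FISTA on f(x) = 1*x^2 - 7*x + 0.73*|x|
L = 2, alpha = 0.2517
Iteration 1: beta = 0.0, y = 3.1975 + 0.0*(3.1975 - 3.1975) = 3.1975
  grad(y) = -0.605, v = y - alpha*grad = 3.3498
  prox(v) = soft_thresh(3.3498, 0.1837) = 3.166
Iteration 2: beta = 0.3333, y = 3.166 + 0.3333*(3.166 - 3.1975) = 3.1556
  grad(y) = -0.6889, v = y - alpha*grad = 3.3289
  prox(v) = soft_thresh(3.3289, 0.1837) = 3.1452
Iteration 3: beta = 0.5, y = 3.1452 + 0.5*(3.1452 - 3.166) = 3.1348
  grad(y) = -0.7304, v = y - alpha*grad = 3.3186
  prox(v) = soft_thresh(3.3186, 0.1837) = 3.1349
f(x_3) = 1*3.1349^2 - 7*3.1349 + 0.73*|3.1349| = -9.8282


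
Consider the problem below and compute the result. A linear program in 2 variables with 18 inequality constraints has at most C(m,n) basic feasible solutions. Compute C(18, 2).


Each vertex corresponds to some choice of n active constraints out of m, so the number of vertices is at most C(m, n) = m! / (n!(m-n)!).
m = 18, n = 2
Numerator: 18 * 17
Denominator: 2! = 2
C(18, 2) = 153


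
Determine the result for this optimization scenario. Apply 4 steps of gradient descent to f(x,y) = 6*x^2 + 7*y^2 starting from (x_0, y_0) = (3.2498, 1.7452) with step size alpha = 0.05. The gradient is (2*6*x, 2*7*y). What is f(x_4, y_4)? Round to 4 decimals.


Gradient descent on f(x,y) = 6*x^2 + 7*y^2.
Starting point: (3.2498, 1.7452), alpha = 0.05
Step 1: grad_x = 2*6*3.2498 = 38.9976, grad_y = 2*7*1.7452 = 24.4328
  x_1 = 3.2498 - 0.05*38.9976 = 1.2999
  y_1 = 1.7452 - 0.05*24.4328 = 0.5236
Step 2: grad_x = 2*6*1.2999 = 15.599, grad_y = 2*7*0.5236 = 7.3298
  x_2 = 1.2999 - 0.05*15.599 = 0.52
  y_2 = 0.5236 - 0.05*7.3298 = 0.1571
Step 3: grad_x = 2*6*0.52 = 6.2396, grad_y = 2*7*0.1571 = 2.199
  x_3 = 0.52 - 0.05*6.2396 = 0.208
  y_3 = 0.1571 - 0.05*2.199 = 0.0471
Step 4: grad_x = 2*6*0.208 = 2.4958, grad_y = 2*7*0.0471 = 0.6597
  x_4 = 0.208 - 0.05*2.4958 = 0.0832
  y_4 = 0.0471 - 0.05*0.6597 = 0.0141
f(0.0832, 0.0141) = 6*0.0832^2 + 7*0.0141^2 = 0.0429


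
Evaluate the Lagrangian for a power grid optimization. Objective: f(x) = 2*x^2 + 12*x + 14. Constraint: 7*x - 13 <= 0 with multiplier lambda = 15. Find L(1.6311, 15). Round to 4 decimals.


Step 1: Evaluate f(x).
f(1.6311) = 2*1.6311^2 + 12*1.6311 + 14 = 38.8942
Step 2: Evaluate g(x).
g(1.6311) = 7*1.6311 - 13 = -1.5823
Step 3: Compute Lagrangian.
L = 38.8942 + 15*-1.5823 = 15.1597


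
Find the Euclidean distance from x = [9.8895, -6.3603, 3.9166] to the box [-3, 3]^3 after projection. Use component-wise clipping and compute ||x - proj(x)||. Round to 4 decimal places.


Project each component onto [-3, 3].
clip(9.8895) = 3.0, clip(-6.3603) = -3.0, clip(3.9166) = 3.0
Projection = [3.0, -3.0, 3.0]
Squared diffs: [47.4652, 11.2916, 0.8402]
Distance = sqrt(59.597) = 7.7199


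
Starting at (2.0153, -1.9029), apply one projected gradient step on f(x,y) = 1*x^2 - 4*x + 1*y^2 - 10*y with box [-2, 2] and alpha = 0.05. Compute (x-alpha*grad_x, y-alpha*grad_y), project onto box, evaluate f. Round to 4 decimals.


Step 1: Compute gradient at (2.0153, -1.9029).
grad_x = 2*1*2.0153 - 4 = 0.0306
grad_y = 2*1*-1.9029 - 10 = -13.8058
Step 2: Gradient step.
x_raw = 2.0153 - 0.05*0.0306 = 2.0138
y_raw = -1.9029 - 0.05*-13.8058 = -1.2126
Step 3: Project onto [-2, 2].
x_proj = clip(2.0138) = 2.0
y_proj = clip(-1.2126) = -1.2126
Step 4: Evaluate f.
f(2.0, -1.2126) = 9.5965


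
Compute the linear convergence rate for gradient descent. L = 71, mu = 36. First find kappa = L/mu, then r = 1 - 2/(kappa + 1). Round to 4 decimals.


Step 1: Compute the condition number.
kappa = L/mu = 71/36 = 1.9722
Step 2: Compute the convergence rate.
r = 1 - 2/(kappa + 1) = 1 - 2*mu/(L + mu) = (L - mu)/(L + mu) = 35/107 = 0.3271


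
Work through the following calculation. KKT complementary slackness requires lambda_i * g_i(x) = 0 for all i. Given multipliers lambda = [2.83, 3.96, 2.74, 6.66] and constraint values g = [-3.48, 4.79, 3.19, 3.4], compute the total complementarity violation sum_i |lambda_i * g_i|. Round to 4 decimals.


KKT complementary slackness check:
lambda_1 * g_1 = 2.83 * -3.48 = -9.8484
lambda_2 * g_2 = 3.96 * 4.79 = 18.9684
lambda_3 * g_3 = 2.74 * 3.19 = 8.7406
lambda_4 * g_4 = 6.66 * 3.4 = 22.644
Total violation = 9.8484 + 18.9684 + 8.7406 + 22.644 = 60.2014


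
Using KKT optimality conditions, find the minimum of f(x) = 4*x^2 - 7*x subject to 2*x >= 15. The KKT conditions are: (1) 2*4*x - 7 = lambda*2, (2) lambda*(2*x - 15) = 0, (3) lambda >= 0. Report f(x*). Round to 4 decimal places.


Step 1: Try lambda = 0 (constraint inactive).
x_unc = 7/(2*4) = 0.875
Check: 2*0.875 = 1.75 < 15 -- violated!
Step 2: Constraint must be active: 2*x = 15
x* = 15/2 = 7.5
lambda = (2*4*7.5 - 7)/2 = 26.5
Step 3: Compute optimal value.
f(x*) = 4*7.5^2 - 7*7.5 = 172.5


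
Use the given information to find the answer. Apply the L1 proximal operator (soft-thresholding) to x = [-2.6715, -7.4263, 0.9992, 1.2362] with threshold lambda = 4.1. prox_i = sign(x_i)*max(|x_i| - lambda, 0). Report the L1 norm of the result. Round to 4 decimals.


Soft-thresholding with lambda = 4.1:
prox(-2.6715) = sign(-2.6715)*max(|-2.6715| - 4.1, 0) = 0.0
prox(-7.4263) = sign(-7.4263)*max(|-7.4263| - 4.1, 0) = -3.3263
prox(0.9992) = sign(0.9992)*max(|0.9992| - 4.1, 0) = 0.0
prox(1.2362) = sign(1.2362)*max(|1.2362| - 4.1, 0) = 0.0
prox(x) = [0.0, -3.3263, 0.0, 0.0]
||prox(x)||_1 = 0.0 + 3.3263 + 0.0 + 0.0 = 3.3263


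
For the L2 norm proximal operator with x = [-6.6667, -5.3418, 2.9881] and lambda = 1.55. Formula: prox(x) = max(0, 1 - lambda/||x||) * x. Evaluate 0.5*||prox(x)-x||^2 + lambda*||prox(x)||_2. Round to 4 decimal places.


Step 1: Compute ||x||.
||x|| = 9.0503
Step 2: Compute scaling factor.
scale = max(0, 1 - 1.55/9.0503) = 0.8287
Step 3: prox(x) = [-5.5249, -4.4269, 2.4763]
||prox(x)|| = 7.5003
Step 4: Proximal objective.
0.5*||prox-x||^2 = 1.2013
lambda*||prox|| = 11.6255
Total = 12.8268


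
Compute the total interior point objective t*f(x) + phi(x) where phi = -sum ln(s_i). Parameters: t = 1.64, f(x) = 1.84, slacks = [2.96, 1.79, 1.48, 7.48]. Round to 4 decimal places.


Step 1: Compute log-barrier.
ln values: [1.0852, 0.5822, 0.392, 2.0122]
phi = -(1.0852 + 0.5822 + 0.392 + 2.0122) = -4.0717
Step 2: Compute augmented objective.
t*f(x) = 1.64*1.84 = 3.0176
Total = 3.0176 - 4.0717 = -1.0541


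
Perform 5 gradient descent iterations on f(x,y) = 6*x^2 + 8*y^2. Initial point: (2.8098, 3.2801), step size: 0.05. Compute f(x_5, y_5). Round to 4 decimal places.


Gradient descent on f(x,y) = 6*x^2 + 8*y^2.
Starting point: (2.8098, 3.2801), alpha = 0.05
Step 1: grad_x = 2*6*2.8098 = 33.7176, grad_y = 2*8*3.2801 = 52.4816
  x_1 = 2.8098 - 0.05*33.7176 = 1.1239
  y_1 = 3.2801 - 0.05*52.4816 = 0.656
Step 2: grad_x = 2*6*1.1239 = 13.487, grad_y = 2*8*0.656 = 10.4963
  x_2 = 1.1239 - 0.05*13.487 = 0.4496
  y_2 = 0.656 - 0.05*10.4963 = 0.1312
Step 3: grad_x = 2*6*0.4496 = 5.3948, grad_y = 2*8*0.1312 = 2.0993
  x_3 = 0.4496 - 0.05*5.3948 = 0.1798
  y_3 = 0.1312 - 0.05*2.0993 = 0.0262
Step 4: grad_x = 2*6*0.1798 = 2.1579, grad_y = 2*8*0.0262 = 0.4199
  x_4 = 0.1798 - 0.05*2.1579 = 0.0719
  y_4 = 0.0262 - 0.05*0.4199 = 0.0052
Step 5: grad_x = 2*6*0.0719 = 0.8632, grad_y = 2*8*0.0052 = 0.084
  x_5 = 0.0719 - 0.05*0.8632 = 0.0288
  y_5 = 0.0052 - 0.05*0.084 = 0.001
f(0.0288, 0.001) = 6*0.0288^2 + 8*0.001^2 = 0.005


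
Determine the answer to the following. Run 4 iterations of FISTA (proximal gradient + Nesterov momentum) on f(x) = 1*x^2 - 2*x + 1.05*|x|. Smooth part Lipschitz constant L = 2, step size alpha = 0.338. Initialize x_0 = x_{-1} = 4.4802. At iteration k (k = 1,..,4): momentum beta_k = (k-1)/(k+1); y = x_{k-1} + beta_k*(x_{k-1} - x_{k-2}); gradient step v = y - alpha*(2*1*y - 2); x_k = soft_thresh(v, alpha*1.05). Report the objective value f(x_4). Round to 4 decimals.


FISTA on f(x) = 1*x^2 - 2*x + 1.05*|x|
L = 2, alpha = 0.338
Iteration 1: beta = 0.0, y = 4.4802 + 0.0*(4.4802 - 4.4802) = 4.4802
  grad(y) = 6.9604, v = y - alpha*grad = 2.1276
  prox(v) = soft_thresh(2.1276, 0.3549) = 1.7727
Iteration 2: beta = 0.3333, y = 1.7727 + 0.3333*(1.7727 - 4.4802) = 0.8702
  grad(y) = -0.2596, v = y - alpha*grad = 0.9579
  prox(v) = soft_thresh(0.9579, 0.3549) = 0.603
Iteration 3: beta = 0.5, y = 0.603 + 0.5*(0.603 - 1.7727) = 0.0182
  grad(y) = -1.9636, v = y - alpha*grad = 0.6819
  prox(v) = soft_thresh(0.6819, 0.3549) = 0.327
Iteration 4: beta = 0.6, y = 0.327 + 0.6*(0.327 - 0.603) = 0.1614
  grad(y) = -1.6772, v = y - alpha*grad = 0.7283
  prox(v) = soft_thresh(0.7283, 0.3549) = 0.3734
f(x_4) = 1*0.3734^2 - 2*0.3734 + 1.05*|0.3734| = -0.2153


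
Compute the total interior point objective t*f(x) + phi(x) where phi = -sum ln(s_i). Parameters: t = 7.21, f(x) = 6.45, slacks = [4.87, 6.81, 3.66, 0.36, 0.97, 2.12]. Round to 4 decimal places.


Step 1: Compute log-barrier.
ln values: [1.5831, 1.9184, 1.2975, -1.0217, -0.0305, 0.7514]
phi = -(1.5831 + 1.9184 + 1.2975 - 1.0217 - 0.0305 + 0.7514) = -4.4983
Step 2: Compute augmented objective.
t*f(x) = 7.21*6.45 = 46.5045
Total = 46.5045 - 4.4983 = 42.0062


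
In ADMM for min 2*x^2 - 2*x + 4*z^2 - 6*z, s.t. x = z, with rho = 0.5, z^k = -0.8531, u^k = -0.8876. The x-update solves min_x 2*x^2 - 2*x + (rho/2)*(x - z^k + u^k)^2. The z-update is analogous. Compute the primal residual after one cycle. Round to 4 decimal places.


ADMM iteration with rho = 0.5, z^k = -0.8531, u^k = -0.8876
Step 1: x-update.
Minimize 2*x^2 - 2*x + (0.5/2)*(x + 0.8531 - 0.8876)^2
FOC: (2*2 + 0.5)*x = 2 + 0.5*(-0.8531 + 0.8876)
x^{k+1} = 0.4483
Step 2: z-update.
Minimize 4*z^2 - 6*z + (0.5/2)*(0.4483 - z - 0.8876)^2
FOC: (2*4 + 0.5)*z = 6 + 0.5*(0.4483 - 0.8876)
z^{k+1} = 0.68
Step 3: u-update.
u^{k+1} = -0.8876 + 0.4483 - 0.68 = -1.1194
Step 4: Primal residual = |0.4483 - 0.68| = 0.2318


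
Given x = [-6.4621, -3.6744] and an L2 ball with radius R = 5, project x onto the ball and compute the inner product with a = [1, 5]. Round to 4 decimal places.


Step 1: Compute ||x|| (intermediates to 6 decimals).
||x|| = sqrt((-6.4621)^2 + (-3.6744)^2) = 7.433704
Step 2: Project.
Since ||x|| > R, scale = R/||x|| = 5/7.433704 = 0.672612, proj(x) = scale * x
proj(x) = [-4.346486, -2.471446]
Step 3: Dot product.
a^T * proj(x) = 1*(-4.346486) + 5*(-2.471446) = -16.7037


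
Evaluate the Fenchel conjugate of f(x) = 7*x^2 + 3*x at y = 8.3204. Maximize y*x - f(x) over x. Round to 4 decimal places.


f*(y) = sup_x {y*x - a*x^2 - b*x} = sup_x {(y-b)*x - a*x^2}
FOC: (y - b) - 2a*x = 0 => x* = (y - b)/(2a)
x* = (8.3204 - 3)/(2*7) = 0.38
f*(8.3204) = (y-b)^2/(4a) = (8.3204 - 3)^2/(4*7)
= 28.3067/28 = 1.011


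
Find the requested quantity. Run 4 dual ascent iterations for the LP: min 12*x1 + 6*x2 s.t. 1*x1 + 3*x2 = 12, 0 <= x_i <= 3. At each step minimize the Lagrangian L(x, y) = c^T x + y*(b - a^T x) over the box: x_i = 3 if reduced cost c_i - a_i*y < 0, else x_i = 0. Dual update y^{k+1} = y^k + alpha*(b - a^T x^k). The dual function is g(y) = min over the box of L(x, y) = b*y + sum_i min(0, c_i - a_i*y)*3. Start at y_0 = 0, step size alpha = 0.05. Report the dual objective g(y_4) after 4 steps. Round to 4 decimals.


Dual ascent for LP: min 12*x1 + 6*x2, 1*x1 + 3*x2 = 12, 0 <= x_i <= 3
Step 1: y^k = 0.0, reduced costs: (12.0, 6.0)
  x^k = (0.0, 0.0), subgradient = b - a^T x = 12.0
  y^{k+1} = 0.0 + 0.05*12.0 = 0.6
Step 2: y^k = 0.6, reduced costs: (11.4, 4.2)
  x^k = (0.0, 0.0), subgradient = b - a^T x = 12.0
  y^{k+1} = 0.6 + 0.05*12.0 = 1.2
Step 3: y^k = 1.2, reduced costs: (10.8, 2.4)
  x^k = (0.0, 0.0), subgradient = b - a^T x = 12.0
  y^{k+1} = 1.2 + 0.05*12.0 = 1.8
Step 4: y^k = 1.8, reduced costs: (10.2, 0.6)
  x^k = (0.0, 0.0), subgradient = b - a^T x = 12.0
  y^{k+1} = 1.8 + 0.05*12.0 = 2.4
Dual objective at y_4 = 2.4: reduced costs (9.6, -1.2), box minimizer x = (0.0, 3.0)
g(y_4) = b*y + (c1 - a1*y)*x1 + (c2 - a2*y)*x2 = 12*2.4 + 9.6*0.0 + (-1.2)*3.0 = 28.8 + 0.0 - 3.6 = 25.2


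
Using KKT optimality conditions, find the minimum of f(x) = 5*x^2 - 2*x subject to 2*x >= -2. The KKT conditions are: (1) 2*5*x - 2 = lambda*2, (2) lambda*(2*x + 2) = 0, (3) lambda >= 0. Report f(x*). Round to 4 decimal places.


Step 1: Try lambda = 0 (constraint inactive).
Stationarity: 2*5*x - 2 = 0
x* = 2/(2*5) = 0.2
Check constraint: 2*0.2 = 0.4 >= -2 -- satisfied.
Step 2: Compute optimal value.
f(x*) = 5*0.2^2 - 2*0.2 = -0.2


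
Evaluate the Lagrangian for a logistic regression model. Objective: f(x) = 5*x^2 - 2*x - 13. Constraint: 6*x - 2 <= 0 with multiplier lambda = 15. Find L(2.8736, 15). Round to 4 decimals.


Step 1: Evaluate f(x).
f(2.8736) = 5*2.8736^2 - 2*2.8736 - 13 = 22.5407
Step 2: Evaluate g(x).
g(2.8736) = 6*2.8736 - 2 = 15.2416
Step 3: Compute Lagrangian.
L = 22.5407 + 15*15.2416 = 251.1647


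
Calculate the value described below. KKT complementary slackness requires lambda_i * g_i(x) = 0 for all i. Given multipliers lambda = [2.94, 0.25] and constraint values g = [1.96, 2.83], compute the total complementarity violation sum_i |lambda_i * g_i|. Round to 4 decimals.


KKT complementary slackness check:
lambda_1 * g_1 = 2.94 * 1.96 = 5.7624
lambda_2 * g_2 = 0.25 * 2.83 = 0.7075
Total violation = 5.7624 + 0.7075 = 6.4699


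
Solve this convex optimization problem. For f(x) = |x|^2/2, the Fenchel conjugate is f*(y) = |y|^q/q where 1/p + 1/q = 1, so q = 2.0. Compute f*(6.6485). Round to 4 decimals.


The conjugate exponent q satisfies 1/p + 1/q = 1.
p = 2, so q = 2/(2 - 1) = 2.0
|y|^q = 6.6485^2.0 = 44.2026
f*(6.6485) = 44.2026 / 2.0 = 22.1013


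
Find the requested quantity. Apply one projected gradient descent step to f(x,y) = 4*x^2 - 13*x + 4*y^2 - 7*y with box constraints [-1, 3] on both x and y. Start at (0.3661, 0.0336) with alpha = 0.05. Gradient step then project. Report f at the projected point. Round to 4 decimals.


Step 1: Compute gradient at (0.3661, 0.0336).
grad_x = 2*4*0.3661 - 13 = -10.0712
grad_y = 2*4*0.0336 - 7 = -6.7312
Step 2: Gradient step.
x_raw = 0.3661 - 0.05*-10.0712 = 0.8697
y_raw = 0.0336 - 0.05*-6.7312 = 0.3702
Step 3: Project onto [-1, 3].
x_proj = clip(0.8697) = 0.8697
y_proj = clip(0.3702) = 0.3702
Step 4: Evaluate f.
f(0.8697, 0.3702) = -10.3234


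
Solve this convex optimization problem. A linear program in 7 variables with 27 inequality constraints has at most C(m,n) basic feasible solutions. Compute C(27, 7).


Each vertex corresponds to some choice of n active constraints out of m, so the number of vertices is at most C(m, n) = m! / (n!(m-n)!).
m = 27, n = 7
Numerator: 27 * 26 * 25 * 24 * 23 * 22 * 21
Denominator: 7! = 5040
C(27, 7) = 888030


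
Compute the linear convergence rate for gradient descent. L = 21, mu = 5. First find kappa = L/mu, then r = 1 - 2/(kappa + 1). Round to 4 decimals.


Step 1: Compute the condition number.
kappa = L/mu = 21/5 = 4.2
Step 2: Compute the convergence rate.
r = 1 - 2/(kappa + 1) = 1 - 2*mu/(L + mu) = (L - mu)/(L + mu) = 16/26 = 0.6154


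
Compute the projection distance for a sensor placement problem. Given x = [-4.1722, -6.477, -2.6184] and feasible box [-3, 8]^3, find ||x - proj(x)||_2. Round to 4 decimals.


Project each component onto [-3, 8].
clip(-4.1722) = -3.0, clip(-6.477) = -3.0, clip(-2.6184) = -2.6184
Projection = [-3.0, -3.0, -2.6184]
Squared diffs: [1.3741, 12.0895, 0.0]
Distance = sqrt(13.4636) = 3.6693


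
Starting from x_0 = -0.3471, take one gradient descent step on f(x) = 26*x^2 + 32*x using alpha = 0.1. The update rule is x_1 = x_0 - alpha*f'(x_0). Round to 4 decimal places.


We compute the gradient at x_0 and apply the update.
f'(x) = 52*x + 32
f'(-0.3471) = 52*-0.3471 + 32 = 13.9508
x_1 = -0.3471 - 0.1*13.9508 = -1.7422


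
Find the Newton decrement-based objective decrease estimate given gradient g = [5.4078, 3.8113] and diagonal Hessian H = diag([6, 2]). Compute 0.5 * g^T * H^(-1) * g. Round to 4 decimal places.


Step 1: H is diagonal, so H^(-1) * g = [0.9013, 1.9057].
Step 2: g^T H^(-1) g = sum_i g_i^2 / H_ii
  = (5.4078)^2/6 + (3.8113)^2/2
  = 4.8741 + 7.263 = 12.1371
Step 3: Objective decrease = 0.5 * g^T H^(-1) g = 6.0685


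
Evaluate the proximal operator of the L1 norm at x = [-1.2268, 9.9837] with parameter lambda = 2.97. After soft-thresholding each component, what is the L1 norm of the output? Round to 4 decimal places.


Soft-thresholding with lambda = 2.97:
prox(-1.2268) = sign(-1.2268)*max(|-1.2268| - 2.97, 0) = 0.0
prox(9.9837) = sign(9.9837)*max(|9.9837| - 2.97, 0) = 7.0137
prox(x) = [0.0, 7.0137]
||prox(x)||_1 = 0.0 + 7.0137 = 7.0137


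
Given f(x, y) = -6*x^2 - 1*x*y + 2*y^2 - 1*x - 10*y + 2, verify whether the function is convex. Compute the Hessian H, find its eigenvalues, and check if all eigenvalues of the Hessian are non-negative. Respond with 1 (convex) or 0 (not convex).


The Hessian of f(x,y) = -6*x^2 - 1*x*y + 2*y^2 - 1*x - 10*y + 2 is:
H = [[-12, -1], [-1, 4]]
Trace = -12 + 4 = -8
Determinant = -12*4 - (-1)^2 = -49
Discriminant = (-8)^2 - 4*-49 = 260.0
Eigenvalues: lambda_1 = -12.0623, lambda_2 = 4.0623
The function is not convex.

0


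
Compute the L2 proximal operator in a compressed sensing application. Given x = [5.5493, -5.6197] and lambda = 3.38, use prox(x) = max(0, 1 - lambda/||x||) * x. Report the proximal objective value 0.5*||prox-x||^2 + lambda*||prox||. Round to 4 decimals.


Step 1: Compute ||x||.
||x|| = 7.8978
Step 2: Compute scaling factor.
scale = max(0, 1 - 3.38/7.8978) = 0.572
Step 3: prox(x) = [3.1744, -3.2147]
||prox(x)|| = 4.5178
Step 4: Proximal objective.
0.5*||prox-x||^2 = 5.7122
lambda*||prox|| = 15.2702
Total = 20.9825


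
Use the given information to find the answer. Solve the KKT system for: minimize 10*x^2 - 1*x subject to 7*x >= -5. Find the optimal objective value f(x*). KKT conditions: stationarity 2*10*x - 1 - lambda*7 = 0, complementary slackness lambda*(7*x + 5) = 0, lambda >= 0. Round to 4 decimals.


Step 1: Try lambda = 0 (constraint inactive).
Stationarity: 2*10*x - 1 = 0
x* = 1/(2*10) = 0.05
Check constraint: 7*0.05 = 0.35 >= -5 -- satisfied.
Step 2: Compute optimal value.
f(x*) = 10*0.05^2 - 1*0.05 = -0.025


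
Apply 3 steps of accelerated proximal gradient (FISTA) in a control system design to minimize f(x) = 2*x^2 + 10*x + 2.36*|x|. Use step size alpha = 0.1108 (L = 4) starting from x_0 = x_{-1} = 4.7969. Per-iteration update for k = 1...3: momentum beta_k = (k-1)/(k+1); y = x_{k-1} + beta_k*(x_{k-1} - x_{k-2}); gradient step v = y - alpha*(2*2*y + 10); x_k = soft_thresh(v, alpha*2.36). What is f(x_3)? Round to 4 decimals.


FISTA on f(x) = 2*x^2 + 10*x + 2.36*|x|
L = 4, alpha = 0.1108
Iteration 1: beta = 0.0, y = 4.7969 + 0.0*(4.7969 - 4.7969) = 4.7969
  grad(y) = 29.1876, v = y - alpha*grad = 1.5629
  prox(v) = soft_thresh(1.5629, 0.2615) = 1.3014
Iteration 2: beta = 0.3333, y = 1.3014 + 0.3333*(1.3014 - 4.7969) = 0.1363
  grad(y) = 10.5451, v = y - alpha*grad = -1.0321
  prox(v) = soft_thresh(-1.0321, 0.2615) = -0.7706
Iteration 3: beta = 0.5, y = -0.7706 + 0.5*(-0.7706 - 1.3014) = -1.8067
  grad(y) = 2.7733, v = y - alpha*grad = -2.114
  prox(v) = soft_thresh(-2.114, 0.2615) = -1.8525
f(x_3) = 2*(-1.8525)^2 + 10*(-1.8525) + 2.36*|-1.8525| = -7.2896


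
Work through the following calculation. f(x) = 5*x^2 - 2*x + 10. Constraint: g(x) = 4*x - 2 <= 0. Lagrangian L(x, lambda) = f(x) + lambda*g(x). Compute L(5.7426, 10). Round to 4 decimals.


Step 1: Evaluate f(x).
f(5.7426) = 5*5.7426^2 - 2*5.7426 + 10 = 163.4021
Step 2: Evaluate g(x).
g(5.7426) = 4*5.7426 - 2 = 20.9704
Step 3: Compute Lagrangian.
L = 163.4021 + 10*20.9704 = 373.1061


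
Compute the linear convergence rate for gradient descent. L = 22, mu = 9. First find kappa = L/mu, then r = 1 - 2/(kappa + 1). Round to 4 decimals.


Step 1: Compute the condition number.
kappa = L/mu = 22/9 = 2.4444
Step 2: Compute the convergence rate.
r = 1 - 2/(kappa + 1) = 1 - 2*mu/(L + mu) = (L - mu)/(L + mu) = 13/31 = 0.4194


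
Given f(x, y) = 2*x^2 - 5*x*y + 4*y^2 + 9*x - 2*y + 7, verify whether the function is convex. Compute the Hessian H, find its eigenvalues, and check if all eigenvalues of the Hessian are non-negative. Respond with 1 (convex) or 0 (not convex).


The Hessian of f(x,y) = 2*x^2 - 5*x*y + 4*y^2 + 9*x - 2*y + 7 is:
H = [[4, -5], [-5, 8]]
Trace = 4 + 8 = 12
Determinant = 4*8 - (-5)^2 = 7
Discriminant = (12)^2 - 4*7 = 116.0
Eigenvalues: lambda_1 = 0.6148, lambda_2 = 11.3852
The function is convex.

1


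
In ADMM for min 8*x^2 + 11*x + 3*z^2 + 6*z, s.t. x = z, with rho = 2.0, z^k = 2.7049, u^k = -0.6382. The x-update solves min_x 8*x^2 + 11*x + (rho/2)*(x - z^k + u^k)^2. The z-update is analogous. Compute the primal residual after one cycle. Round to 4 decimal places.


ADMM iteration with rho = 2.0, z^k = 2.7049, u^k = -0.6382
Step 1: x-update.
Minimize 8*x^2 + 11*x + (2.0/2)*(x - 2.7049 - 0.6382)^2
FOC: (2*8 + 2.0)*x = -11 + 2.0*(2.7049 + 0.6382)
x^{k+1} = -0.2397
Step 2: z-update.
Minimize 3*z^2 + 6*z + (2.0/2)*(-0.2397 - z - 0.6382)^2
FOC: (2*3 + 2.0)*z = -6 + 2.0*(-0.2397 - 0.6382)
z^{k+1} = -0.9695
Step 3: u-update.
u^{k+1} = -0.6382 - 0.2397 + 0.9695 = 0.0916
Step 4: Primal residual = |-0.2397 + 0.9695| = 0.7298


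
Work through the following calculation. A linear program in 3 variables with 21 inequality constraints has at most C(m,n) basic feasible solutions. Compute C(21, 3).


Each vertex corresponds to some choice of n active constraints out of m, so the number of vertices is at most C(m, n) = m! / (n!(m-n)!).
m = 21, n = 3
Numerator: 21 * 20 * 19
Denominator: 3! = 6
C(21, 3) = 1330


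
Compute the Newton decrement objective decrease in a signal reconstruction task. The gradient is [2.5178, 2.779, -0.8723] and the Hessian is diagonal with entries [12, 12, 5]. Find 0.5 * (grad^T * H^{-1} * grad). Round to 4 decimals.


Step 1: H is diagonal, so H^(-1) * g = [0.2098, 0.2316, -0.1745].
Step 2: g^T H^(-1) g = sum_i g_i^2 / H_ii
  = (2.5178)^2/12 + (2.779)^2/12 + (-0.8723)^2/5
  = 0.5283 + 0.6436 + 0.1522 = 1.324
Step 3: Objective decrease = 0.5 * g^T H^(-1) g = 0.662


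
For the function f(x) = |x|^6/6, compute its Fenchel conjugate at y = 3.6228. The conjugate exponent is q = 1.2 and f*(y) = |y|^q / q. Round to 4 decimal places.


The conjugate exponent q satisfies 1/p + 1/q = 1.
p = 6, so q = 6/(6 - 1) = 1.2
|y|^q = 3.6228^1.2 = 4.6865
f*(3.6228) = 4.6865 / 1.2 = 3.9055


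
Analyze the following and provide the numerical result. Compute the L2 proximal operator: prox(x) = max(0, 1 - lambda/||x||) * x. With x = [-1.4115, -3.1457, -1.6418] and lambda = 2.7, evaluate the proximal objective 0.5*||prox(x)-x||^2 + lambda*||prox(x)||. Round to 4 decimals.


Step 1: Compute ||x||.
||x|| = 3.8188
Step 2: Compute scaling factor.
scale = max(0, 1 - 2.7/3.8188) = 0.293
Step 3: prox(x) = [-0.4135, -0.9216, -0.481]
||prox(x)|| = 1.1188
Step 4: Proximal objective.
0.5*||prox-x||^2 = 3.645
lambda*||prox|| = 3.0208
Total = 6.6658


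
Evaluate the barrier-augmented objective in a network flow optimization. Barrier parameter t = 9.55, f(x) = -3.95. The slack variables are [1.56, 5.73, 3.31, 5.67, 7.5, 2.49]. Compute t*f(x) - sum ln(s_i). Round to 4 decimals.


Step 1: Compute log-barrier.
ln values: [0.4447, 1.7457, 1.1969, 1.7352, 2.0149, 0.9123]
phi = -(0.4447 + 1.7457 + 1.1969 + 1.7352 + 2.0149 + 0.9123) = -8.0497
Step 2: Compute augmented objective.
t*f(x) = 9.55*-3.95 = -37.7225
Total = -37.7225 - 8.0497 = -45.7722


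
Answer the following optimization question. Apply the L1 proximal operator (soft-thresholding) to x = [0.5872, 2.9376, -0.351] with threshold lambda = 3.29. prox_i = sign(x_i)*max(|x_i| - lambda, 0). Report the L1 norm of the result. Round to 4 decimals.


Soft-thresholding with lambda = 3.29:
prox(0.5872) = sign(0.5872)*max(|0.5872| - 3.29, 0) = 0.0
prox(2.9376) = sign(2.9376)*max(|2.9376| - 3.29, 0) = 0.0
prox(-0.351) = sign(-0.351)*max(|-0.351| - 3.29, 0) = 0.0
prox(x) = [0.0, 0.0, 0.0]
||prox(x)||_1 = 0.0 + 0.0 + 0.0 = 0.0


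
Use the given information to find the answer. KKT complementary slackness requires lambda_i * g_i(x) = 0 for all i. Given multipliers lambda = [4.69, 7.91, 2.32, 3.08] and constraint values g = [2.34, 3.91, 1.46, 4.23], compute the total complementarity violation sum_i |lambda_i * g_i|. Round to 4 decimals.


KKT complementary slackness check:
lambda_1 * g_1 = 4.69 * 2.34 = 10.9746
lambda_2 * g_2 = 7.91 * 3.91 = 30.9281
lambda_3 * g_3 = 2.32 * 1.46 = 3.3872
lambda_4 * g_4 = 3.08 * 4.23 = 13.0284
Total violation = 10.9746 + 30.9281 + 3.3872 + 13.0284 = 58.3183


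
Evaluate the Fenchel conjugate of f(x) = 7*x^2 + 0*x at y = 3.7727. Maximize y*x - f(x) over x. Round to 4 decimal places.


f*(y) = sup_x {y*x - a*x^2 - b*x} = sup_x {(y-b)*x - a*x^2}
FOC: (y - b) - 2a*x = 0 => x* = (y - b)/(2a)
x* = (3.7727 - 0)/(2*7) = 0.2695
f*(3.7727) = (y-b)^2/(4a) = (3.7727 - 0)^2/(4*7)
= 14.2333/28 = 0.5083


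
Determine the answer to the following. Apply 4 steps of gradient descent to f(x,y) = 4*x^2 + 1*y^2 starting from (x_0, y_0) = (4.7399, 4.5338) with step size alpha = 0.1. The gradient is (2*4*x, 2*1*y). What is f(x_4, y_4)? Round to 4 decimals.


Gradient descent on f(x,y) = 4*x^2 + 1*y^2.
Starting point: (4.7399, 4.5338), alpha = 0.1
Step 1: grad_x = 2*4*4.7399 = 37.9192, grad_y = 2*1*4.5338 = 9.0676
  x_1 = 4.7399 - 0.1*37.9192 = 0.948
  y_1 = 4.5338 - 0.1*9.0676 = 3.627
Step 2: grad_x = 2*4*0.948 = 7.5838, grad_y = 2*1*3.627 = 7.2541
  x_2 = 0.948 - 0.1*7.5838 = 0.1896
  y_2 = 3.627 - 0.1*7.2541 = 2.9016
Step 3: grad_x = 2*4*0.1896 = 1.5168, grad_y = 2*1*2.9016 = 5.8033
  x_3 = 0.1896 - 0.1*1.5168 = 0.0379
  y_3 = 2.9016 - 0.1*5.8033 = 2.3213
Step 4: grad_x = 2*4*0.0379 = 0.3034, grad_y = 2*1*2.3213 = 4.6426
  x_4 = 0.0379 - 0.1*0.3034 = 0.0076
  y_4 = 2.3213 - 0.1*4.6426 = 1.857
f(0.0076, 1.857) = 4*0.0076^2 + 1*1.857^2 = 3.4488


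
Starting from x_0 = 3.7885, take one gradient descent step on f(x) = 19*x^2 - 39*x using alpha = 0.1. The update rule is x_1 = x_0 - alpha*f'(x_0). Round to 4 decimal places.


We compute the gradient at x_0 and apply the update.
f'(x) = 38*x - 39
f'(3.7885) = 38*3.7885 - 39 = 104.963
x_1 = 3.7885 - 0.1*104.963 = -6.7078


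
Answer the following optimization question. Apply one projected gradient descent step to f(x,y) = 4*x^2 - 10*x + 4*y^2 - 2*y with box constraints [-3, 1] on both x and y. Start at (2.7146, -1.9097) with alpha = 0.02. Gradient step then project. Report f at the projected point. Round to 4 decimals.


Step 1: Compute gradient at (2.7146, -1.9097).
grad_x = 2*4*2.7146 - 10 = 11.7168
grad_y = 2*4*-1.9097 - 2 = -17.2776
Step 2: Gradient step.
x_raw = 2.7146 - 0.02*11.7168 = 2.4803
y_raw = -1.9097 - 0.02*-17.2776 = -1.5641
Step 3: Project onto [-3, 1].
x_proj = clip(2.4803) = 1.0
y_proj = clip(-1.5641) = -1.5641
Step 4: Evaluate f.
f(1.0, -1.5641) = 6.9145


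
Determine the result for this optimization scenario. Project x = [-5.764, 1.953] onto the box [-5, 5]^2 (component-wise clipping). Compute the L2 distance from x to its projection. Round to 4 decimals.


Project each component onto [-5, 5].
clip(-5.764) = -5.0, clip(1.953) = 1.953
Projection = [-5.0, 1.953]
Squared diffs: [0.5837, 0.0]
Distance = sqrt(0.5837) = 0.764


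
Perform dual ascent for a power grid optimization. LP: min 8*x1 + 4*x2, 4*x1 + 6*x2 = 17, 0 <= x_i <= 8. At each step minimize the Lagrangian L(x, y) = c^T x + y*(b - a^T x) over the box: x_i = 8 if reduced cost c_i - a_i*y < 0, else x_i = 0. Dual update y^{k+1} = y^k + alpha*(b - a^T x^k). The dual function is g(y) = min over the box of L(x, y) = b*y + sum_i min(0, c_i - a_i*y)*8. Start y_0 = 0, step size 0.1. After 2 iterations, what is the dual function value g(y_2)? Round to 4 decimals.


Dual ascent for LP: min 8*x1 + 4*x2, 4*x1 + 6*x2 = 17, 0 <= x_i <= 8
Step 1: y^k = 0.0, reduced costs: (8.0, 4.0)
  x^k = (0.0, 0.0), subgradient = b - a^T x = 17.0
  y^{k+1} = 0.0 + 0.1*17.0 = 1.7
Step 2: y^k = 1.7, reduced costs: (1.2, -6.2)
  x^k = (0.0, 8.0), subgradient = b - a^T x = -31.0
  y^{k+1} = 1.7 + 0.1*-31.0 = -1.4
Dual objective at y_2 = -1.4: reduced costs (13.6, 12.4), box minimizer x = (0.0, 0.0)
g(y_2) = b*y + (c1 - a1*y)*x1 + (c2 - a2*y)*x2 = 17*(-1.4) + 13.6*0.0 + 12.4*0.0 = -23.8 + 0.0 + 0.0 = -23.8


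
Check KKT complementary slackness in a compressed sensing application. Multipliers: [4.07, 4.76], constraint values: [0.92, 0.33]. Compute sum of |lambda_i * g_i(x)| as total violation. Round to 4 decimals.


KKT complementary slackness check:
lambda_1 * g_1 = 4.07 * 0.92 = 3.7444
lambda_2 * g_2 = 4.76 * 0.33 = 1.5708
Total violation = 3.7444 + 1.5708 = 5.3152


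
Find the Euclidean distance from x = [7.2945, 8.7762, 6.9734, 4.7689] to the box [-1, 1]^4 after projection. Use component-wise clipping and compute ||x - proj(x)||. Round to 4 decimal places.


Project each component onto [-1, 1].
clip(7.2945) = 1.0, clip(8.7762) = 1.0, clip(6.9734) = 1.0, clip(4.7689) = 1.0
Projection = [1.0, 1.0, 1.0, 1.0]
Squared diffs: [39.6207, 60.4693, 35.6815, 14.2046]
Distance = sqrt(149.9761) = 12.2465


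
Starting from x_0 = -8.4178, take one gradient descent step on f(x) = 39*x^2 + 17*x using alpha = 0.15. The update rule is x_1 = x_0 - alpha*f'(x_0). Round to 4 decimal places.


We compute the gradient at x_0 and apply the update.
f'(x) = 78*x + 17
f'(-8.4178) = 78*-8.4178 + 17 = -639.5884
x_1 = -8.4178 - 0.15*-639.5884 = 87.5205


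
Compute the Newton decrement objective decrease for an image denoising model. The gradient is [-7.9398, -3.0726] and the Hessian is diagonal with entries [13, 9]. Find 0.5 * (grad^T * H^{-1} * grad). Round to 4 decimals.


Step 1: H is diagonal, so H^(-1) * g = [-0.6108, -0.3414].
Step 2: g^T H^(-1) g = sum_i g_i^2 / H_ii
  = (-7.9398)^2/13 + (-3.0726)^2/9
  = 4.8493 + 1.049 = 5.8982
Step 3: Objective decrease = 0.5 * g^T H^(-1) g = 2.9491
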